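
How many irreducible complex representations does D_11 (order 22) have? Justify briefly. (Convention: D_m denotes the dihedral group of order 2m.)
7

Why: The number of irreducible complex representations of a finite group equals its number of conjugacy classes. D_11 has 7 conjugacy classes ((n+3)/2 for n odd), so D_11 (order 22) has exactly 7 irreducible complex representations.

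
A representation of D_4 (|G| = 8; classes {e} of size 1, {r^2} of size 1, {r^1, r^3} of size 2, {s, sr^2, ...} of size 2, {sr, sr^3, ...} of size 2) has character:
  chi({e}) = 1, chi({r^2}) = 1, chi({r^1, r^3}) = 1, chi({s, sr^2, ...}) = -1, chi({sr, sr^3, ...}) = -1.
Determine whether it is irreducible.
Irreducible: <chi, chi> = 1.

Argument: <chi, chi> = (1/|G|) sum_C |C| * |chi(C)|^2 = (1/8)[1*|1|^2 + 1*|1|^2 + 2*|1|^2 + 2*|-1|^2 + 2*|-1|^2]
  = (1/8)[(1) + (1) + (2) + (2) + (2)] = 8/8 = 1.
A character is irreducible iff <chi, chi> = 1, so this representation is irreducible.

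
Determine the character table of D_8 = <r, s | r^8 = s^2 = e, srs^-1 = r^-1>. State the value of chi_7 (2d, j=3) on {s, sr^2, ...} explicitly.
Conjugacy classes: {e} of size 1, {r^4} of size 1, {r^1, r^7} of size 2, {r^2, r^6} of size 2, {r^3, r^5} of size 2, {s, sr^2, ...} of size 4, {sr, sr^3, ...} of size 4.
Character table:
  irrep \ class              {e} (size 1)  {r^4} (size 1)  {r^1, r^7} (size 2)  {r^2, r^6} (size 2)  {r^3, r^5} (size 2)  {s, sr^2, ...} (size 4)  {sr, sr^3, ...} (size 4)
  chi_1 (triv)               1             1               1                    1                    1                    1                        1                       
  chi_2 (sign: r->1, s->-1)  1             1               1                    1                    1                    -1                       -1                      
  chi_3 (r->-1, s->1)        1             1               -1                   1                    -1                   1                        -1                      
  chi_4 (r->-1, s->-1)       1             1               -1                   1                    -1                   -1                       1                       
  chi_5 (2d, j=1)            2             -2              sqrt(2)              0                    -sqrt(2)             0                        0                       
  chi_6 (2d, j=2)            2             2               0                    -2                   0                    0                        0                       
  chi_7 (2d, j=3)            2             -2              -sqrt(2)             0                    sqrt(2)              0                        0                       

Spot check: chi_7 (2d, j=3) on {s, sr^2, ...} = 0.

Solution. D_8 has order 2*8 = 16 with 7 conjugacy classes, hence 7 irreducibles. Sum of squared dims 1 + 1 + 1 + 1 + 4 + 4 + 4 = 16 = |G|. Linear characters come from the abelianisation; the 2-dimensional irreps have character r^k -> 2*cos(2*pi*j*k/8), reflections -> 0.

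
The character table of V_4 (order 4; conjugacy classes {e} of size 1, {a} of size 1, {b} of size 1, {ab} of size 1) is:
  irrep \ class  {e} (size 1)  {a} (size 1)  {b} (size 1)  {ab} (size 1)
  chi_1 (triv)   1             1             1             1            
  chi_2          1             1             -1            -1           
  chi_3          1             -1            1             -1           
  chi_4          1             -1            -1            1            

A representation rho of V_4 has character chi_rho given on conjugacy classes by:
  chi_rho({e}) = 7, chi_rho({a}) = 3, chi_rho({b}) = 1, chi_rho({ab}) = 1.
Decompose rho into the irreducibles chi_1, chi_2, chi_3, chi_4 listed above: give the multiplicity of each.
Multiplicities: chi_1: 3, chi_2: 2, chi_3: 1, chi_4: 1.

Solution. Use <chi_rho, chi> = (1/|G|) sum_C |C| * chi_rho(C) * conj(chi(C)) with |G| = 4 for each irreducible chi in the table:
  <chi_rho, chi_1> = (1/4)[1*(7)*conj(1) + 1*(3)*conj(1) + 1*(1)*conj(1) + 1*(1)*conj(1)]
      = (1/4)[(7) + (3) + (1) + (1)] = 12/4 = 3
  <chi_rho, chi_2> = (1/4)[1*(7)*conj(1) + 1*(3)*conj(1) + 1*(1)*conj(-1) + 1*(1)*conj(-1)]
      = (1/4)[(7) + (3) + (-1) + (-1)] = 8/4 = 2
  <chi_rho, chi_3> = (1/4)[1*(7)*conj(1) + 1*(3)*conj(-1) + 1*(1)*conj(1) + 1*(1)*conj(-1)]
      = (1/4)[(7) + (-3) + (1) + (-1)] = 4/4 = 1
  <chi_rho, chi_4> = (1/4)[1*(7)*conj(1) + 1*(3)*conj(-1) + 1*(1)*conj(-1) + 1*(1)*conj(1)]
      = (1/4)[(7) + (-3) + (-1) + (1)] = 4/4 = 1
Dimension check: dim(rho) = sum (mult * dim) = 3*1 + 2*1 + 1*1 + 1*1 = 7 = chi_rho(e) = 7.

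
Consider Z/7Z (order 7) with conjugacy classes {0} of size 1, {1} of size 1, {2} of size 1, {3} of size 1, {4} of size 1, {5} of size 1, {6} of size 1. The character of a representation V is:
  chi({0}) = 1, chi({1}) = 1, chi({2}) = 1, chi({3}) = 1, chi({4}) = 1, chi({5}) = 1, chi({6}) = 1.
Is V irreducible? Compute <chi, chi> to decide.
Irreducible: <chi, chi> = 1.

<chi, chi> = (1/|G|) sum_C |C| * |chi(C)|^2 = (1/7)[1*|1|^2 + 1*|1|^2 + 1*|1|^2 + 1*|1|^2 + 1*|1|^2 + 1*|1|^2 + 1*|1|^2]
  = (1/7)[(1) + (1) + (1) + (1) + (1) + (1) + (1)] = 7/7 = 1.
(Exp terms are combined using exp(i*s)*conj(exp(i*t)) = exp(i*(s-t)), and sums of them are collapsed using the identity that for every m > 1 the m distinct m-th roots of unity sum to 0, e.g. 1 + exp(2*I*pi/3) + exp(-2*I*pi/3) = 0.)
A character is irreducible iff <chi, chi> = 1, so this representation is irreducible.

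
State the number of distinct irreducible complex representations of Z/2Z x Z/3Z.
6

Reasoning: The number of irreducible complex representations of a finite group equals its number of conjugacy classes. Z/2Z x Z/3Z is abelian of order 6, so every element is its own conjugacy class: 6 classes, so Z/2Z x Z/3Z (order 6) has exactly 6 irreducible complex representations.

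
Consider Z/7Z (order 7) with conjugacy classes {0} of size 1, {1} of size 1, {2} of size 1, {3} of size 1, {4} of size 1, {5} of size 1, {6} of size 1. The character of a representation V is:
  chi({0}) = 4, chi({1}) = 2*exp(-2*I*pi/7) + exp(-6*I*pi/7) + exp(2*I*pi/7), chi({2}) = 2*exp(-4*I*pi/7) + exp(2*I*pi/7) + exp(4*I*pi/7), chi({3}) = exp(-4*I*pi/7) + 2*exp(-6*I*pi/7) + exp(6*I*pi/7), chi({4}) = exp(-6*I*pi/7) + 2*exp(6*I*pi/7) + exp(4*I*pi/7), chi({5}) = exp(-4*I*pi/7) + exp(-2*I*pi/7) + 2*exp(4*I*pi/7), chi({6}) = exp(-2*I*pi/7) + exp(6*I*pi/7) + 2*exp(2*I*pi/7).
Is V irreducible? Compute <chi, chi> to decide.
Not irreducible (reducible): <chi, chi> = 6 > 1.

Explanation: <chi, chi> = (1/|G|) sum_C |C| * |chi(C)|^2 = (1/7)[1*|4|^2 + 1*|2*exp(-2*I*pi/7) + exp(-6*I*pi/7) + exp(2*I*pi/7)|^2 + 1*|2*exp(-4*I*pi/7) + exp(2*I*pi/7) + exp(4*I*pi/7)|^2 + 1*|exp(-4*I*pi/7) + 2*exp(-6*I*pi/7) + exp(6*I*pi/7)|^2 + 1*|exp(-6*I*pi/7) + 2*exp(6*I*pi/7) + exp(4*I*pi/7)|^2 + 1*|exp(-4*I*pi/7) + exp(-2*I*pi/7) + 2*exp(4*I*pi/7)|^2 + 1*|exp(-2*I*pi/7) + exp(6*I*pi/7) + 2*exp(2*I*pi/7)|^2]
  = (1/7)[(16) + (6 + 4*exp(-4*I*pi/7) + exp(-6*I*pi/7) + exp(6*I*pi/7) + 4*exp(4*I*pi/7)) + (6 + 4*exp(-6*I*pi/7) + exp(-2*I*pi/7) + exp(2*I*pi/7) + 4*exp(6*I*pi/7)) + (6 + 4*exp(-2*I*pi/7) + exp(-4*I*pi/7) + exp(4*I*pi/7) + 4*exp(2*I*pi/7)) + (6 + 4*exp(-2*I*pi/7) + exp(-4*I*pi/7) + exp(4*I*pi/7) + 4*exp(2*I*pi/7)) + (6 + 4*exp(-6*I*pi/7) + exp(-2*I*pi/7) + exp(2*I*pi/7) + 4*exp(6*I*pi/7)) + (6 + 4*exp(-4*I*pi/7) + exp(-6*I*pi/7) + exp(6*I*pi/7) + 4*exp(4*I*pi/7))] = 42/7 = 6.
(Exp terms are combined using exp(i*s)*conj(exp(i*t)) = exp(i*(s-t)), and sums of them are collapsed using the identity that for every m > 1 the m distinct m-th roots of unity sum to 0, e.g. 1 + exp(2*I*pi/3) + exp(-2*I*pi/3) = 0.)
A character is irreducible iff <chi, chi> = 1, so this representation is reducible.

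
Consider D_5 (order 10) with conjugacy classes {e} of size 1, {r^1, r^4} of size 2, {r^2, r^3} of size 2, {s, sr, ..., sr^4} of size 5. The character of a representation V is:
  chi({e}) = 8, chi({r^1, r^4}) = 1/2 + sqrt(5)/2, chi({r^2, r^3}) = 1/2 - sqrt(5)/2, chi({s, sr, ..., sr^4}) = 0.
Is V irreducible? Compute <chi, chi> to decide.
Not irreducible (reducible): <chi, chi> = 7 > 1.

Derivation: <chi, chi> = (1/|G|) sum_C |C| * |chi(C)|^2 = (1/10)[1*|8|^2 + 2*|1/2 + sqrt(5)/2|^2 + 2*|1/2 - sqrt(5)/2|^2 + 5*|0|^2]
  = (1/10)[(64) + (sqrt(5) + 3) + (3 - sqrt(5)) + (0)] = 70/10 = 7.
A character is irreducible iff <chi, chi> = 1, so this representation is reducible.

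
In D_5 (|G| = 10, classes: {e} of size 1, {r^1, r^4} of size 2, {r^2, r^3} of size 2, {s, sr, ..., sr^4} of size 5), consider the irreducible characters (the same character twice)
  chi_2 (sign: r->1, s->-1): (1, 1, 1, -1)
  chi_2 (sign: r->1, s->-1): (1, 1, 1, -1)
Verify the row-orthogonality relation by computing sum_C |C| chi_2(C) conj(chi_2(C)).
Sum = 10 = |G| = 10; so <chi_2, chi_2> = 1 (norm-1 confirms irreducibility).

Explanation: Compute term by term over conjugacy classes (|C| * chi_2(C) * conj(chi_2(C))):
  1*(1)*conj(1) + 2*(1)*conj(1) + 2*(1)*conj(1) + 5*(-1)*conj(-1)
  = (1) + (2) + (2) + (5)
  = 10.
Dividing by |G| = 10 gives 10/10 = 1, matching the row-orthogonality relation <chi_2, chi_2> = [chi_2 = chi_2].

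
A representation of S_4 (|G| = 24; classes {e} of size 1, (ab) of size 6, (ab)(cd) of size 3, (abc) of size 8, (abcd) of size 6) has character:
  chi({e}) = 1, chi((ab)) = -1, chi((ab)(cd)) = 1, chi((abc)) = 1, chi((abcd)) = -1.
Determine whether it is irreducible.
Irreducible: <chi, chi> = 1.

Why: <chi, chi> = (1/|G|) sum_C |C| * |chi(C)|^2 = (1/24)[1*|1|^2 + 6*|-1|^2 + 3*|1|^2 + 8*|1|^2 + 6*|-1|^2]
  = (1/24)[(1) + (6) + (3) + (8) + (6)] = 24/24 = 1.
A character is irreducible iff <chi, chi> = 1, so this representation is irreducible.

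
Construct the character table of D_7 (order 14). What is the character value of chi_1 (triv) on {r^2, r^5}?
Conjugacy classes: {e} of size 1, {r^1, r^6} of size 2, {r^2, r^5} of size 2, {r^3, r^4} of size 2, {s, sr, ..., sr^6} of size 7.
Character table:
  irrep \ class              {e} (size 1)  {r^1, r^6} (size 2)  {r^2, r^5} (size 2)  {r^3, r^4} (size 2)  {s, sr, ..., sr^6} (size 7)
  chi_1 (triv)               1             1                    1                    1                    1                          
  chi_2 (sign: r->1, s->-1)  1             1                    1                    1                    -1                         
  chi_3 (2d, j=1)            2             2*cos(2*pi/7)        -2*cos(3*pi/7)       -2*cos(pi/7)         0                          
  chi_4 (2d, j=2)            2             -2*cos(3*pi/7)       -2*cos(pi/7)         2*cos(2*pi/7)        0                          
  chi_5 (2d, j=3)            2             -2*cos(pi/7)         2*cos(2*pi/7)        -2*cos(3*pi/7)       0                          

Spot check: chi_1 (triv) on {r^2, r^5} = 1.

Working: D_7 has order 2*7 = 14 with 5 conjugacy classes, hence 5 irreducibles. Sum of squared dims 1 + 1 + 4 + 4 + 4 = 14 = |G|. Linear characters come from the abelianisation; the 2-dimensional irreps have character r^k -> 2*cos(2*pi*j*k/7), reflections -> 0.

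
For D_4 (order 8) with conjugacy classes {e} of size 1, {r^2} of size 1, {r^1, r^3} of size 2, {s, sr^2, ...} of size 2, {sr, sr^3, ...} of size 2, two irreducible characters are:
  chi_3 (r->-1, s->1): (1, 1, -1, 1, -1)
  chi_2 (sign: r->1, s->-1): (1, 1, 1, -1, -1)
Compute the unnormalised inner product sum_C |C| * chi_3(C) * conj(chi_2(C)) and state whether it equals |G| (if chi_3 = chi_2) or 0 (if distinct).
Sum = 0; so <chi_3, chi_2> = 0 (distinct irreducibles are orthogonal).

Argument: Compute term by term over conjugacy classes (|C| * chi_3(C) * conj(chi_2(C))):
  1*(1)*conj(1) + 1*(1)*conj(1) + 2*(-1)*conj(1) + 2*(1)*conj(-1) + 2*(-1)*conj(-1)
  = (1) + (1) + (-2) + (-2) + (2)
  = 0.
Dividing by |G| = 8 gives 0/8 = 0, matching the row-orthogonality relation <chi_3, chi_2> = [chi_3 = chi_2].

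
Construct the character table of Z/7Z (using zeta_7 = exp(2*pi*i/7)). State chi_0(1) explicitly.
Character table of Z/7Z (irreps indexed chi_0,...,chi_6 with chi_k(m) = zeta_7^(k*m), zeta_7 = exp(2*pi*i/7)):
  irrep \ class  {0} (size 1)  {1} (size 1)    {2} (size 1)    {3} (size 1)    {4} (size 1)    {5} (size 1)    {6} (size 1)  
  chi_0          1             1               1               1               1               1               1             
  chi_1          1             exp(2*I*pi/7)   exp(4*I*pi/7)   exp(6*I*pi/7)   exp(-6*I*pi/7)  exp(-4*I*pi/7)  exp(-2*I*pi/7)
  chi_2          1             exp(4*I*pi/7)   exp(-6*I*pi/7)  exp(-2*I*pi/7)  exp(2*I*pi/7)   exp(6*I*pi/7)   exp(-4*I*pi/7)
  chi_3          1             exp(6*I*pi/7)   exp(-2*I*pi/7)  exp(4*I*pi/7)   exp(-4*I*pi/7)  exp(2*I*pi/7)   exp(-6*I*pi/7)
  chi_4          1             exp(-6*I*pi/7)  exp(2*I*pi/7)   exp(-4*I*pi/7)  exp(4*I*pi/7)   exp(-2*I*pi/7)  exp(6*I*pi/7) 
  chi_5          1             exp(-4*I*pi/7)  exp(6*I*pi/7)   exp(2*I*pi/7)   exp(-2*I*pi/7)  exp(-6*I*pi/7)  exp(4*I*pi/7) 
  chi_6          1             exp(-2*I*pi/7)  exp(-4*I*pi/7)  exp(-6*I*pi/7)  exp(6*I*pi/7)   exp(4*I*pi/7)   exp(2*I*pi/7) 

Spot check: chi_0(1) = zeta_7^(0*1) = zeta_7^0 = 1.

Justification: Z/7Z is abelian, so all 7 irreducible complex representations are 1-dimensional. They are given by chi_k(m) = zeta_7^(k*m) for k = 0,...,6. Row orthogonality: sum_m chi_k(m) conj(chi_l(m)) = 7 * [k = l].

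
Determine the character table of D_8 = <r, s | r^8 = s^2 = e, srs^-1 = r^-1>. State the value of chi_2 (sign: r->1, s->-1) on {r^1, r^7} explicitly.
Conjugacy classes: {e} of size 1, {r^4} of size 1, {r^1, r^7} of size 2, {r^2, r^6} of size 2, {r^3, r^5} of size 2, {s, sr^2, ...} of size 4, {sr, sr^3, ...} of size 4.
Character table:
  irrep \ class              {e} (size 1)  {r^4} (size 1)  {r^1, r^7} (size 2)  {r^2, r^6} (size 2)  {r^3, r^5} (size 2)  {s, sr^2, ...} (size 4)  {sr, sr^3, ...} (size 4)
  chi_1 (triv)               1             1               1                    1                    1                    1                        1                       
  chi_2 (sign: r->1, s->-1)  1             1               1                    1                    1                    -1                       -1                      
  chi_3 (r->-1, s->1)        1             1               -1                   1                    -1                   1                        -1                      
  chi_4 (r->-1, s->-1)       1             1               -1                   1                    -1                   -1                       1                       
  chi_5 (2d, j=1)            2             -2              sqrt(2)              0                    -sqrt(2)             0                        0                       
  chi_6 (2d, j=2)            2             2               0                    -2                   0                    0                        0                       
  chi_7 (2d, j=3)            2             -2              -sqrt(2)             0                    sqrt(2)              0                        0                       

Spot check: chi_2 (sign: r->1, s->-1) on {r^1, r^7} = 1.

Derivation: D_8 has order 2*8 = 16 with 7 conjugacy classes, hence 7 irreducibles. Sum of squared dims 1 + 1 + 1 + 1 + 4 + 4 + 4 = 16 = |G|. Linear characters come from the abelianisation; the 2-dimensional irreps have character r^k -> 2*cos(2*pi*j*k/8), reflections -> 0.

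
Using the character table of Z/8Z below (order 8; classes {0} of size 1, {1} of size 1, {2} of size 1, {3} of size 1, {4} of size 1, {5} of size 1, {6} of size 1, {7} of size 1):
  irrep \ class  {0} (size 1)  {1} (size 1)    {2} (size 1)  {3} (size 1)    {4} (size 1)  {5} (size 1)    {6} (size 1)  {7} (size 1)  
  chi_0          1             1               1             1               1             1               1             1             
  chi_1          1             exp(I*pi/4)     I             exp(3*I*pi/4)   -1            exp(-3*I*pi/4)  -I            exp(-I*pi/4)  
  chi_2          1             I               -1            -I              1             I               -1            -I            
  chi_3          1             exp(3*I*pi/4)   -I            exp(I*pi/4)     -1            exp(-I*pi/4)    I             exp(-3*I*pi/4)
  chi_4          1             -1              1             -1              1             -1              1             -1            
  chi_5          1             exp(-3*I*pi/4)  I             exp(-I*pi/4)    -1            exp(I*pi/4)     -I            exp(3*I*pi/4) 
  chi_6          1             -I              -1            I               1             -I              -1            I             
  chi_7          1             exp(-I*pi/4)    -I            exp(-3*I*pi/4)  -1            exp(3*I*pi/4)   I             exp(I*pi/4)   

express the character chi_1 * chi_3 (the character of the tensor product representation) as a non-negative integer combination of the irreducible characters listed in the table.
chi_1 tensor chi_3 = chi_4 (all other irreducibles have multiplicity 0).

Solution. The character of a tensor product is the pointwise product (chi_1 * chi_3)(C) = chi_1(C) * chi_3(C):
  {0}: (1)*(1), {1}: (exp(I*pi/4))*(exp(3*I*pi/4)), {2}: (I)*(-I), {3}: (exp(3*I*pi/4))*(exp(I*pi/4)), {4}: (-1)*(-1), {5}: (exp(-3*I*pi/4))*(exp(-I*pi/4)), {6}: (-I)*(I), {7}: (exp(-I*pi/4))*(exp(-3*I*pi/4))
so (chi_1 * chi_3) takes values
  {0} -> 1, {1} -> -1, {2} -> 1, {3} -> -1, {4} -> 1, {5} -> -1, {6} -> 1, {7} -> -1.
Now take the inner product of this character with each irreducible chi from the table, <chi_1*chi_3, chi> = (1/8) sum_C |C| (chi_1*chi_3)(C) conj(chi(C)):
  <chi_1*chi_3, chi_0> = (1/8)[1*(1)*conj(1) + 1*(-1)*conj(1) + 1*(1)*conj(1) + 1*(-1)*conj(1) + 1*(1)*conj(1) + 1*(-1)*conj(1) + 1*(1)*conj(1) + 1*(-1)*conj(1)]
      = (1/8)[(1) + (-1) + (1) + (-1) + (1) + (-1) + (1) + (-1)] = 0/8 = 0
  <chi_1*chi_3, chi_1> = (1/8)[1*(1)*conj(1) + 1*(-1)*conj(exp(I*pi/4)) + 1*(1)*conj(I) + 1*(-1)*conj(exp(3*I*pi/4)) + 1*(1)*conj(-1) + 1*(-1)*conj(exp(-3*I*pi/4)) + 1*(1)*conj(-I) + 1*(-1)*conj(exp(-I*pi/4))]
      = (1/8)[(1) + (-exp(-I*pi/4)) + (-I) + (-exp(-3*I*pi/4)) + (-1) + (-exp(3*I*pi/4)) + (I) + (-exp(I*pi/4))] = 0/8 = 0
  <chi_1*chi_3, chi_2> = (1/8)[1*(1)*conj(1) + 1*(-1)*conj(I) + 1*(1)*conj(-1) + 1*(-1)*conj(-I) + 1*(1)*conj(1) + 1*(-1)*conj(I) + 1*(1)*conj(-1) + 1*(-1)*conj(-I)]
      = (1/8)[(1) + (I) + (-1) + (-I) + (1) + (I) + (-1) + (-I)] = 0/8 = 0
  <chi_1*chi_3, chi_3> = (1/8)[1*(1)*conj(1) + 1*(-1)*conj(exp(3*I*pi/4)) + 1*(1)*conj(-I) + 1*(-1)*conj(exp(I*pi/4)) + 1*(1)*conj(-1) + 1*(-1)*conj(exp(-I*pi/4)) + 1*(1)*conj(I) + 1*(-1)*conj(exp(-3*I*pi/4))]
      = (1/8)[(1) + (-exp(-3*I*pi/4)) + (I) + (-exp(-I*pi/4)) + (-1) + (-exp(I*pi/4)) + (-I) + (-exp(3*I*pi/4))] = 0/8 = 0
  <chi_1*chi_3, chi_4> = (1/8)[1*(1)*conj(1) + 1*(-1)*conj(-1) + 1*(1)*conj(1) + 1*(-1)*conj(-1) + 1*(1)*conj(1) + 1*(-1)*conj(-1) + 1*(1)*conj(1) + 1*(-1)*conj(-1)]
      = (1/8)[(1) + (1) + (1) + (1) + (1) + (1) + (1) + (1)] = 8/8 = 1
  <chi_1*chi_3, chi_5> = (1/8)[1*(1)*conj(1) + 1*(-1)*conj(exp(-3*I*pi/4)) + 1*(1)*conj(I) + 1*(-1)*conj(exp(-I*pi/4)) + 1*(1)*conj(-1) + 1*(-1)*conj(exp(I*pi/4)) + 1*(1)*conj(-I) + 1*(-1)*conj(exp(3*I*pi/4))]
      = (1/8)[(1) + (-exp(3*I*pi/4)) + (-I) + (-exp(I*pi/4)) + (-1) + (-exp(-I*pi/4)) + (I) + (-exp(-3*I*pi/4))] = 0/8 = 0
  <chi_1*chi_3, chi_6> = (1/8)[1*(1)*conj(1) + 1*(-1)*conj(-I) + 1*(1)*conj(-1) + 1*(-1)*conj(I) + 1*(1)*conj(1) + 1*(-1)*conj(-I) + 1*(1)*conj(-1) + 1*(-1)*conj(I)]
      = (1/8)[(1) + (-I) + (-1) + (I) + (1) + (-I) + (-1) + (I)] = 0/8 = 0
  <chi_1*chi_3, chi_7> = (1/8)[1*(1)*conj(1) + 1*(-1)*conj(exp(-I*pi/4)) + 1*(1)*conj(-I) + 1*(-1)*conj(exp(-3*I*pi/4)) + 1*(1)*conj(-1) + 1*(-1)*conj(exp(3*I*pi/4)) + 1*(1)*conj(I) + 1*(-1)*conj(exp(I*pi/4))]
      = (1/8)[(1) + (-exp(I*pi/4)) + (I) + (-exp(3*I*pi/4)) + (-1) + (-exp(-3*I*pi/4)) + (-I) + (-exp(-I*pi/4))] = 0/8 = 0
(Exp terms are combined using exp(i*s)*conj(exp(i*t)) = exp(i*(s-t)), and sums of them are collapsed using the identity that for every m > 1 the m distinct m-th roots of unity sum to 0, e.g. 1 + exp(2*I*pi/3) + exp(-2*I*pi/3) = 0.)
Hence the multiplicities are chi_4: 1. Dimension check: dim(chi_1)*dim(chi_3) = 1*1 = 1 and sum (mult * dim) = 1*1 = 1.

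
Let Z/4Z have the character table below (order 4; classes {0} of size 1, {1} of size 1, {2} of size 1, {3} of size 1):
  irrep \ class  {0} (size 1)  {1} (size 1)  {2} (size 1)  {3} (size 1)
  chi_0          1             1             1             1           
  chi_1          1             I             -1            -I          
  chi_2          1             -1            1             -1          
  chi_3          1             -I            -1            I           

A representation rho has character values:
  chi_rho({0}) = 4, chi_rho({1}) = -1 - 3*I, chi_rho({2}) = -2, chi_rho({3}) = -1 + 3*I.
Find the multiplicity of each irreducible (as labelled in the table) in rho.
Multiplicities: chi_0: 0, chi_1: 0, chi_2: 1, chi_3: 3.

Argument: Use <chi_rho, chi> = (1/|G|) sum_C |C| * chi_rho(C) * conj(chi(C)) with |G| = 4 for each irreducible chi in the table:
  <chi_rho, chi_0> = (1/4)[1*(4)*conj(1) + 1*(-1 - 3*I)*conj(1) + 1*(-2)*conj(1) + 1*(-1 + 3*I)*conj(1)]
      = (1/4)[(4) + (-1 - 3*I) + (-2) + (-1 + 3*I)] = 0/4 = 0
  <chi_rho, chi_1> = (1/4)[1*(4)*conj(1) + 1*(-1 - 3*I)*conj(I) + 1*(-2)*conj(-1) + 1*(-1 + 3*I)*conj(-I)]
      = (1/4)[(4) + (-3 + I) + (2) + (-3 - I)] = 0/4 = 0
  <chi_rho, chi_2> = (1/4)[1*(4)*conj(1) + 1*(-1 - 3*I)*conj(-1) + 1*(-2)*conj(1) + 1*(-1 + 3*I)*conj(-1)]
      = (1/4)[(4) + (1 + 3*I) + (-2) + (1 - 3*I)] = 4/4 = 1
  <chi_rho, chi_3> = (1/4)[1*(4)*conj(1) + 1*(-1 - 3*I)*conj(-I) + 1*(-2)*conj(-1) + 1*(-1 + 3*I)*conj(I)]
      = (1/4)[(4) + (3 - I) + (2) + (3 + I)] = 12/4 = 3
(Exp terms are combined using exp(i*s)*conj(exp(i*t)) = exp(i*(s-t)), and sums of them are collapsed using the identity that for every m > 1 the m distinct m-th roots of unity sum to 0, e.g. 1 + exp(2*I*pi/3) + exp(-2*I*pi/3) = 0.)
Dimension check: dim(rho) = sum (mult * dim) = 0*1 + 0*1 + 1*1 + 3*1 = 4 = chi_rho(e) = 4.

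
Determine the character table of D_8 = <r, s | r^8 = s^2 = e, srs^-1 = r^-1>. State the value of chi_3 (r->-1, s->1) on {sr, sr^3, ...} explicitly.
Conjugacy classes: {e} of size 1, {r^4} of size 1, {r^1, r^7} of size 2, {r^2, r^6} of size 2, {r^3, r^5} of size 2, {s, sr^2, ...} of size 4, {sr, sr^3, ...} of size 4.
Character table:
  irrep \ class              {e} (size 1)  {r^4} (size 1)  {r^1, r^7} (size 2)  {r^2, r^6} (size 2)  {r^3, r^5} (size 2)  {s, sr^2, ...} (size 4)  {sr, sr^3, ...} (size 4)
  chi_1 (triv)               1             1               1                    1                    1                    1                        1                       
  chi_2 (sign: r->1, s->-1)  1             1               1                    1                    1                    -1                       -1                      
  chi_3 (r->-1, s->1)        1             1               -1                   1                    -1                   1                        -1                      
  chi_4 (r->-1, s->-1)       1             1               -1                   1                    -1                   -1                       1                       
  chi_5 (2d, j=1)            2             -2              sqrt(2)              0                    -sqrt(2)             0                        0                       
  chi_6 (2d, j=2)            2             2               0                    -2                   0                    0                        0                       
  chi_7 (2d, j=3)            2             -2              -sqrt(2)             0                    sqrt(2)              0                        0                       

Spot check: chi_3 (r->-1, s->1) on {sr, sr^3, ...} = -1.

Why: D_8 has order 2*8 = 16 with 7 conjugacy classes, hence 7 irreducibles. Sum of squared dims 1 + 1 + 1 + 1 + 4 + 4 + 4 = 16 = |G|. Linear characters come from the abelianisation; the 2-dimensional irreps have character r^k -> 2*cos(2*pi*j*k/8), reflections -> 0.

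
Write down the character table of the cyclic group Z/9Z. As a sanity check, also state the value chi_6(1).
Character table of Z/9Z (irreps indexed chi_0,...,chi_8 with chi_k(m) = zeta_9^(k*m), zeta_9 = exp(2*pi*i/9)):
  irrep \ class  {0} (size 1)  {1} (size 1)    {2} (size 1)    {3} (size 1)    {4} (size 1)    {5} (size 1)    {6} (size 1)    {7} (size 1)    {8} (size 1)  
  chi_0          1             1               1               1               1               1               1               1               1             
  chi_1          1             exp(2*I*pi/9)   exp(4*I*pi/9)   exp(2*I*pi/3)   exp(8*I*pi/9)   exp(-8*I*pi/9)  exp(-2*I*pi/3)  exp(-4*I*pi/9)  exp(-2*I*pi/9)
  chi_2          1             exp(4*I*pi/9)   exp(8*I*pi/9)   exp(-2*I*pi/3)  exp(-2*I*pi/9)  exp(2*I*pi/9)   exp(2*I*pi/3)   exp(-8*I*pi/9)  exp(-4*I*pi/9)
  chi_3          1             exp(2*I*pi/3)   exp(-2*I*pi/3)  1               exp(2*I*pi/3)   exp(-2*I*pi/3)  1               exp(2*I*pi/3)   exp(-2*I*pi/3)
  chi_4          1             exp(8*I*pi/9)   exp(-2*I*pi/9)  exp(2*I*pi/3)   exp(-4*I*pi/9)  exp(4*I*pi/9)   exp(-2*I*pi/3)  exp(2*I*pi/9)   exp(-8*I*pi/9)
  chi_5          1             exp(-8*I*pi/9)  exp(2*I*pi/9)   exp(-2*I*pi/3)  exp(4*I*pi/9)   exp(-4*I*pi/9)  exp(2*I*pi/3)   exp(-2*I*pi/9)  exp(8*I*pi/9) 
  chi_6          1             exp(-2*I*pi/3)  exp(2*I*pi/3)   1               exp(-2*I*pi/3)  exp(2*I*pi/3)   1               exp(-2*I*pi/3)  exp(2*I*pi/3) 
  chi_7          1             exp(-4*I*pi/9)  exp(-8*I*pi/9)  exp(2*I*pi/3)   exp(2*I*pi/9)   exp(-2*I*pi/9)  exp(-2*I*pi/3)  exp(8*I*pi/9)   exp(4*I*pi/9) 
  chi_8          1             exp(-2*I*pi/9)  exp(-4*I*pi/9)  exp(-2*I*pi/3)  exp(-8*I*pi/9)  exp(8*I*pi/9)   exp(2*I*pi/3)   exp(4*I*pi/9)   exp(2*I*pi/9) 

Spot check: chi_6(1) = zeta_9^(6*1) = zeta_9^6 = exp(-2*I*pi/3).

Derivation: Z/9Z is abelian, so all 9 irreducible complex representations are 1-dimensional. They are given by chi_k(m) = zeta_9^(k*m) for k = 0,...,8. Row orthogonality: sum_m chi_k(m) conj(chi_l(m)) = 9 * [k = l].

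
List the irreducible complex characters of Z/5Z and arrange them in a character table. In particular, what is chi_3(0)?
Character table of Z/5Z (irreps indexed chi_0,...,chi_4 with chi_k(m) = zeta_5^(k*m), zeta_5 = exp(2*pi*i/5)):
  irrep \ class  {0} (size 1)  {1} (size 1)    {2} (size 1)    {3} (size 1)    {4} (size 1)  
  chi_0          1             1               1               1               1             
  chi_1          1             exp(2*I*pi/5)   exp(4*I*pi/5)   exp(-4*I*pi/5)  exp(-2*I*pi/5)
  chi_2          1             exp(4*I*pi/5)   exp(-2*I*pi/5)  exp(2*I*pi/5)   exp(-4*I*pi/5)
  chi_3          1             exp(-4*I*pi/5)  exp(2*I*pi/5)   exp(-2*I*pi/5)  exp(4*I*pi/5) 
  chi_4          1             exp(-2*I*pi/5)  exp(-4*I*pi/5)  exp(4*I*pi/5)   exp(2*I*pi/5) 

Spot check: chi_3(0) = zeta_5^(3*0) = zeta_5^0 = 1.

Z/5Z is abelian, so all 5 irreducible complex representations are 1-dimensional. They are given by chi_k(m) = zeta_5^(k*m) for k = 0,...,4. Row orthogonality: sum_m chi_k(m) conj(chi_l(m)) = 5 * [k = l].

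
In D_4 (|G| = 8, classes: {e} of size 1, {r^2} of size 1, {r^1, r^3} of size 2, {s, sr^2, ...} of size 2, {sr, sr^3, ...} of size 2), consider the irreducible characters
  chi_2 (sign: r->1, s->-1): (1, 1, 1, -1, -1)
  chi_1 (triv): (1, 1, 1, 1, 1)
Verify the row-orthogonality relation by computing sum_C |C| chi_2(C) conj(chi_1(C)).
Sum = 0; so <chi_2, chi_1> = 0 (distinct irreducibles are orthogonal).

Compute term by term over conjugacy classes (|C| * chi_2(C) * conj(chi_1(C))):
  1*(1)*conj(1) + 1*(1)*conj(1) + 2*(1)*conj(1) + 2*(-1)*conj(1) + 2*(-1)*conj(1)
  = (1) + (1) + (2) + (-2) + (-2)
  = 0.
Dividing by |G| = 8 gives 0/8 = 0, matching the row-orthogonality relation <chi_2, chi_1> = [chi_2 = chi_1].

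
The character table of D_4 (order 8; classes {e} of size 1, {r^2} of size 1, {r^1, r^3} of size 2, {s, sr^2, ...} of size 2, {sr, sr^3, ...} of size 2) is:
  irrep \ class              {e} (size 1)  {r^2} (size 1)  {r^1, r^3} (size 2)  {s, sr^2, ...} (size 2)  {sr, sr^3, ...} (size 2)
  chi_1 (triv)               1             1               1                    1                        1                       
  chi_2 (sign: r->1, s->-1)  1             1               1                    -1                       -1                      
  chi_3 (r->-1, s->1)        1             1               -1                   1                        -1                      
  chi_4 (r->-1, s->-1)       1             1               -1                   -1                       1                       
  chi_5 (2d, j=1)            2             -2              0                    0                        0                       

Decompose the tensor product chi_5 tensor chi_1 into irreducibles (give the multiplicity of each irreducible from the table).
chi_5 tensor chi_1 = chi_5 (all other irreducibles have multiplicity 0).

Argument: The character of a tensor product is the pointwise product (chi_5 * chi_1)(C) = chi_5(C) * chi_1(C):
  {e}: (2)*(1), {r^2}: (-2)*(1), {r^1, r^3}: (0)*(1), {s, sr^2, ...}: (0)*(1), {sr, sr^3, ...}: (0)*(1)
so (chi_5 * chi_1) takes values
  {e} -> 2, {r^2} -> -2, {r^1, r^3} -> 0, {s, sr^2, ...} -> 0, {sr, sr^3, ...} -> 0.
Now take the inner product of this character with each irreducible chi from the table, <chi_5*chi_1, chi> = (1/8) sum_C |C| (chi_5*chi_1)(C) conj(chi(C)):
  <chi_5*chi_1, chi_1> = (1/8)[1*(2)*conj(1) + 1*(-2)*conj(1) + 2*(0)*conj(1) + 2*(0)*conj(1) + 2*(0)*conj(1)]
      = (1/8)[(2) + (-2) + (0) + (0) + (0)] = 0/8 = 0
  <chi_5*chi_1, chi_2> = (1/8)[1*(2)*conj(1) + 1*(-2)*conj(1) + 2*(0)*conj(1) + 2*(0)*conj(-1) + 2*(0)*conj(-1)]
      = (1/8)[(2) + (-2) + (0) + (0) + (0)] = 0/8 = 0
  <chi_5*chi_1, chi_3> = (1/8)[1*(2)*conj(1) + 1*(-2)*conj(1) + 2*(0)*conj(-1) + 2*(0)*conj(1) + 2*(0)*conj(-1)]
      = (1/8)[(2) + (-2) + (0) + (0) + (0)] = 0/8 = 0
  <chi_5*chi_1, chi_4> = (1/8)[1*(2)*conj(1) + 1*(-2)*conj(1) + 2*(0)*conj(-1) + 2*(0)*conj(-1) + 2*(0)*conj(1)]
      = (1/8)[(2) + (-2) + (0) + (0) + (0)] = 0/8 = 0
  <chi_5*chi_1, chi_5> = (1/8)[1*(2)*conj(2) + 1*(-2)*conj(-2) + 2*(0)*conj(0) + 2*(0)*conj(0) + 2*(0)*conj(0)]
      = (1/8)[(4) + (4) + (0) + (0) + (0)] = 8/8 = 1
Hence the multiplicities are chi_5: 1. Dimension check: dim(chi_5)*dim(chi_1) = 2*1 = 2 and sum (mult * dim) = 1*2 = 2.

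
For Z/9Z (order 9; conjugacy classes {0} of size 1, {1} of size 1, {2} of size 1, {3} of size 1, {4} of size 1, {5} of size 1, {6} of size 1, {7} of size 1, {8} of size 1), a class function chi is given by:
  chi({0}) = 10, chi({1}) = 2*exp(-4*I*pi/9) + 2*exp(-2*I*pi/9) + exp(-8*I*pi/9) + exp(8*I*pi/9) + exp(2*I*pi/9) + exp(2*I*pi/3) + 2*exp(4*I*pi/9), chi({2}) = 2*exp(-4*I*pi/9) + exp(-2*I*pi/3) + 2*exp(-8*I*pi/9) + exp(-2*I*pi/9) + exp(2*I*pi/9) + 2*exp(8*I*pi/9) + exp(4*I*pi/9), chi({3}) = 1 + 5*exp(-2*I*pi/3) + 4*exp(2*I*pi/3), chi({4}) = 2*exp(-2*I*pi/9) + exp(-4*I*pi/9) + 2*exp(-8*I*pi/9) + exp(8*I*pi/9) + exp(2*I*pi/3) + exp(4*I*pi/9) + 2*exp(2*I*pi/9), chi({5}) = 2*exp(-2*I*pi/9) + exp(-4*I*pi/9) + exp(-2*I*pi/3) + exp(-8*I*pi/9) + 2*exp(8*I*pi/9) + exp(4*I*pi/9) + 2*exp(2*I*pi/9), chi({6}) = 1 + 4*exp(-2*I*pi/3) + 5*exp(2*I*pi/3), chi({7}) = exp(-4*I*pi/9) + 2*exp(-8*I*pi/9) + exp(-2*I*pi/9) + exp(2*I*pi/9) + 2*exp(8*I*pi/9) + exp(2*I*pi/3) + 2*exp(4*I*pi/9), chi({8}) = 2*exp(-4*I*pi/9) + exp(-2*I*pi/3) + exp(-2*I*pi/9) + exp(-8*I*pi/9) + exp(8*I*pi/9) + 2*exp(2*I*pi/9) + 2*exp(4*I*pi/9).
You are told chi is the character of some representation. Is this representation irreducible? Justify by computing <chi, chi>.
Not irreducible (reducible): <chi, chi> = 16 > 1.

<chi, chi> = (1/|G|) sum_C |C| * |chi(C)|^2 = (1/9)[1*|10|^2 + 1*|2*exp(-4*I*pi/9) + 2*exp(-2*I*pi/9) + exp(-8*I*pi/9) + exp(8*I*pi/9) + exp(2*I*pi/9) + exp(2*I*pi/3) + 2*exp(4*I*pi/9)|^2 + 1*|2*exp(-4*I*pi/9) + exp(-2*I*pi/3) + 2*exp(-8*I*pi/9) + exp(-2*I*pi/9) + exp(2*I*pi/9) + 2*exp(8*I*pi/9) + exp(4*I*pi/9)|^2 + 1*|1 + 5*exp(-2*I*pi/3) + 4*exp(2*I*pi/3)|^2 + 1*|2*exp(-2*I*pi/9) + exp(-4*I*pi/9) + 2*exp(-8*I*pi/9) + exp(8*I*pi/9) + exp(2*I*pi/3) + exp(4*I*pi/9) + 2*exp(2*I*pi/9)|^2 + 1*|2*exp(-2*I*pi/9) + exp(-4*I*pi/9) + exp(-2*I*pi/3) + exp(-8*I*pi/9) + 2*exp(8*I*pi/9) + exp(4*I*pi/9) + 2*exp(2*I*pi/9)|^2 + 1*|1 + 4*exp(-2*I*pi/3) + 5*exp(2*I*pi/3)|^2 + 1*|exp(-4*I*pi/9) + 2*exp(-8*I*pi/9) + exp(-2*I*pi/9) + exp(2*I*pi/9) + 2*exp(8*I*pi/9) + exp(2*I*pi/3) + 2*exp(4*I*pi/9)|^2 + 1*|2*exp(-4*I*pi/9) + exp(-2*I*pi/3) + exp(-2*I*pi/9) + exp(-8*I*pi/9) + exp(8*I*pi/9) + 2*exp(2*I*pi/9) + 2*exp(4*I*pi/9)|^2]
  = (1/9)[(100) + (16 + 13*exp(-2*I*pi/3) + 8*exp(-4*I*pi/9) + 10*exp(-2*I*pi/9) + 11*exp(-8*I*pi/9) + 11*exp(8*I*pi/9) + 10*exp(2*I*pi/9) + 8*exp(4*I*pi/9) + 13*exp(2*I*pi/3)) + (16 + 13*exp(-2*I*pi/3) + 10*exp(-4*I*pi/9) + 11*exp(-2*I*pi/9) + 8*exp(-8*I*pi/9) + 8*exp(8*I*pi/9) + 11*exp(2*I*pi/9) + 10*exp(4*I*pi/9) + 13*exp(2*I*pi/3)) + (13) + (16 + 13*exp(-2*I*pi/3) + 11*exp(-4*I*pi/9) + 8*exp(-2*I*pi/9) + 10*exp(-8*I*pi/9) + 10*exp(8*I*pi/9) + 8*exp(2*I*pi/9) + 11*exp(4*I*pi/9) + 13*exp(2*I*pi/3)) + (16 + 13*exp(-2*I*pi/3) + 11*exp(-4*I*pi/9) + 8*exp(-2*I*pi/9) + 10*exp(-8*I*pi/9) + 10*exp(8*I*pi/9) + 8*exp(2*I*pi/9) + 11*exp(4*I*pi/9) + 13*exp(2*I*pi/3)) + (13) + (16 + 13*exp(-2*I*pi/3) + 10*exp(-4*I*pi/9) + 11*exp(-2*I*pi/9) + 8*exp(-8*I*pi/9) + 8*exp(8*I*pi/9) + 11*exp(2*I*pi/9) + 10*exp(4*I*pi/9) + 13*exp(2*I*pi/3)) + (16 + 13*exp(-2*I*pi/3) + 8*exp(-4*I*pi/9) + 10*exp(-2*I*pi/9) + 11*exp(-8*I*pi/9) + 11*exp(8*I*pi/9) + 10*exp(2*I*pi/9) + 8*exp(4*I*pi/9) + 13*exp(2*I*pi/3))] = 144/9 = 16.
(Exp terms are combined using exp(i*s)*conj(exp(i*t)) = exp(i*(s-t)), and sums of them are collapsed using the identity that for every m > 1 the m distinct m-th roots of unity sum to 0, e.g. 1 + exp(2*I*pi/3) + exp(-2*I*pi/3) = 0.)
A character is irreducible iff <chi, chi> = 1, so this representation is reducible.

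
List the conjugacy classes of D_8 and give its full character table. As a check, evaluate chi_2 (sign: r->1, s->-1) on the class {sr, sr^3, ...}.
Conjugacy classes: {e} of size 1, {r^4} of size 1, {r^1, r^7} of size 2, {r^2, r^6} of size 2, {r^3, r^5} of size 2, {s, sr^2, ...} of size 4, {sr, sr^3, ...} of size 4.
Character table:
  irrep \ class              {e} (size 1)  {r^4} (size 1)  {r^1, r^7} (size 2)  {r^2, r^6} (size 2)  {r^3, r^5} (size 2)  {s, sr^2, ...} (size 4)  {sr, sr^3, ...} (size 4)
  chi_1 (triv)               1             1               1                    1                    1                    1                        1                       
  chi_2 (sign: r->1, s->-1)  1             1               1                    1                    1                    -1                       -1                      
  chi_3 (r->-1, s->1)        1             1               -1                   1                    -1                   1                        -1                      
  chi_4 (r->-1, s->-1)       1             1               -1                   1                    -1                   -1                       1                       
  chi_5 (2d, j=1)            2             -2              sqrt(2)              0                    -sqrt(2)             0                        0                       
  chi_6 (2d, j=2)            2             2               0                    -2                   0                    0                        0                       
  chi_7 (2d, j=3)            2             -2              -sqrt(2)             0                    sqrt(2)              0                        0                       

Spot check: chi_2 (sign: r->1, s->-1) on {sr, sr^3, ...} = -1.

Why: D_8 has order 2*8 = 16 with 7 conjugacy classes, hence 7 irreducibles. Sum of squared dims 1 + 1 + 1 + 1 + 4 + 4 + 4 = 16 = |G|. Linear characters come from the abelianisation; the 2-dimensional irreps have character r^k -> 2*cos(2*pi*j*k/8), reflections -> 0.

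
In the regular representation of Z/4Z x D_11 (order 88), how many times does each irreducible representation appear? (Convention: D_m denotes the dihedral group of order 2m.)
Each irreducible V_i of dimension d_i appears with multiplicity d_i, i.e. rho_reg = (direct sum over all irreducibles V_i) d_i V_i. The irreducible dimensions for Z/4Z x D_11 are 1, 1, 1, 1, 1, 1, 1, 1, 2, 2, 2, 2, 2, 2, 2, 2, 2, 2, 2, 2, 2, 2, 2, 2, 2, 2, 2, 2: 8 irreducibles of dimension 1, each with multiplicity 1; 20 irreducibles of dimension 2, each with multiplicity 2. Total dimension 8*1*1 + 20*2*2 = 88 = |G|.

Why: General theorem: in the regular representation of a finite group G, each irreducible appears with multiplicity equal to its dimension. Check: dim(rho_reg) = sum d_i^2 = 1 + 1 + 1 + 1 + 1 + 1 + 1 + 1 + 4 + 4 + 4 + 4 + 4 + 4 + 4 + 4 + 4 + 4 + 4 + 4 + 4 + 4 + 4 + 4 + 4 + 4 + 4 + 4 = 88 = |G|.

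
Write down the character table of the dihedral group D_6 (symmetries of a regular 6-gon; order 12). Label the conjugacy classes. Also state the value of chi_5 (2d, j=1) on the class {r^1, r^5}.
Conjugacy classes: {e} of size 1, {r^3} of size 1, {r^1, r^5} of size 2, {r^2, r^4} of size 2, {s, sr^2, ...} of size 3, {sr, sr^3, ...} of size 3.
Character table:
  irrep \ class              {e} (size 1)  {r^3} (size 1)  {r^1, r^5} (size 2)  {r^2, r^4} (size 2)  {s, sr^2, ...} (size 3)  {sr, sr^3, ...} (size 3)
  chi_1 (triv)               1             1               1                    1                    1                        1                       
  chi_2 (sign: r->1, s->-1)  1             1               1                    1                    -1                       -1                      
  chi_3 (r->-1, s->1)        1             -1              -1                   1                    1                        -1                      
  chi_4 (r->-1, s->-1)       1             -1              -1                   1                    -1                       1                       
  chi_5 (2d, j=1)            2             -2              1                    -1                   0                        0                       
  chi_6 (2d, j=2)            2             2               -1                   -1                   0                        0                       

Spot check: chi_5 (2d, j=1) on {r^1, r^5} = 1.

Explanation: D_6 has order 2*6 = 12 with 6 conjugacy classes, hence 6 irreducibles. Sum of squared dims 1 + 1 + 1 + 1 + 4 + 4 = 12 = |G|. Linear characters come from the abelianisation; the 2-dimensional irreps have character r^k -> 2*cos(2*pi*j*k/6), reflections -> 0.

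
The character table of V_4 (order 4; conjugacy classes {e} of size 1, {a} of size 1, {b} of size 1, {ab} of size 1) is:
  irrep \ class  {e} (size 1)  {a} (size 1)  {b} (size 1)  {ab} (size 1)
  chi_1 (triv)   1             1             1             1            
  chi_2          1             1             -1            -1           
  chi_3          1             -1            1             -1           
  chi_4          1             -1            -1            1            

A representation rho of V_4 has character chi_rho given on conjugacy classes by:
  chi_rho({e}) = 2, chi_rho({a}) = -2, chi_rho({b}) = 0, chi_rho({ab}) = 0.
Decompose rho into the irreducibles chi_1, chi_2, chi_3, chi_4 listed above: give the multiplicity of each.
Multiplicities: chi_1: 0, chi_2: 0, chi_3: 1, chi_4: 1.

Argument: Use <chi_rho, chi> = (1/|G|) sum_C |C| * chi_rho(C) * conj(chi(C)) with |G| = 4 for each irreducible chi in the table:
  <chi_rho, chi_1> = (1/4)[1*(2)*conj(1) + 1*(-2)*conj(1) + 1*(0)*conj(1) + 1*(0)*conj(1)]
      = (1/4)[(2) + (-2) + (0) + (0)] = 0/4 = 0
  <chi_rho, chi_2> = (1/4)[1*(2)*conj(1) + 1*(-2)*conj(1) + 1*(0)*conj(-1) + 1*(0)*conj(-1)]
      = (1/4)[(2) + (-2) + (0) + (0)] = 0/4 = 0
  <chi_rho, chi_3> = (1/4)[1*(2)*conj(1) + 1*(-2)*conj(-1) + 1*(0)*conj(1) + 1*(0)*conj(-1)]
      = (1/4)[(2) + (2) + (0) + (0)] = 4/4 = 1
  <chi_rho, chi_4> = (1/4)[1*(2)*conj(1) + 1*(-2)*conj(-1) + 1*(0)*conj(-1) + 1*(0)*conj(1)]
      = (1/4)[(2) + (2) + (0) + (0)] = 4/4 = 1
Dimension check: dim(rho) = sum (mult * dim) = 0*1 + 0*1 + 1*1 + 1*1 = 2 = chi_rho(e) = 2.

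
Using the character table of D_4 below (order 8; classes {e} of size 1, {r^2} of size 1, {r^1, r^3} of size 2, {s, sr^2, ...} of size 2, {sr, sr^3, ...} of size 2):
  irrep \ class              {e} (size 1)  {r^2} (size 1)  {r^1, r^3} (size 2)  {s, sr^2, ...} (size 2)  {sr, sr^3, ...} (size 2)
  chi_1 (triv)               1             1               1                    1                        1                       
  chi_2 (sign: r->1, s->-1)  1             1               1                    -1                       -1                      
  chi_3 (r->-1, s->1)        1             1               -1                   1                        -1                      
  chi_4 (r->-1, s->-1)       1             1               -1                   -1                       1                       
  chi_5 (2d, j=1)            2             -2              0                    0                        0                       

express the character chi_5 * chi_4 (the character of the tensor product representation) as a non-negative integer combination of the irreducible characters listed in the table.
chi_5 tensor chi_4 = chi_5 (all other irreducibles have multiplicity 0).

Reasoning: The character of a tensor product is the pointwise product (chi_5 * chi_4)(C) = chi_5(C) * chi_4(C):
  {e}: (2)*(1), {r^2}: (-2)*(1), {r^1, r^3}: (0)*(-1), {s, sr^2, ...}: (0)*(-1), {sr, sr^3, ...}: (0)*(1)
so (chi_5 * chi_4) takes values
  {e} -> 2, {r^2} -> -2, {r^1, r^3} -> 0, {s, sr^2, ...} -> 0, {sr, sr^3, ...} -> 0.
Now take the inner product of this character with each irreducible chi from the table, <chi_5*chi_4, chi> = (1/8) sum_C |C| (chi_5*chi_4)(C) conj(chi(C)):
  <chi_5*chi_4, chi_1> = (1/8)[1*(2)*conj(1) + 1*(-2)*conj(1) + 2*(0)*conj(1) + 2*(0)*conj(1) + 2*(0)*conj(1)]
      = (1/8)[(2) + (-2) + (0) + (0) + (0)] = 0/8 = 0
  <chi_5*chi_4, chi_2> = (1/8)[1*(2)*conj(1) + 1*(-2)*conj(1) + 2*(0)*conj(1) + 2*(0)*conj(-1) + 2*(0)*conj(-1)]
      = (1/8)[(2) + (-2) + (0) + (0) + (0)] = 0/8 = 0
  <chi_5*chi_4, chi_3> = (1/8)[1*(2)*conj(1) + 1*(-2)*conj(1) + 2*(0)*conj(-1) + 2*(0)*conj(1) + 2*(0)*conj(-1)]
      = (1/8)[(2) + (-2) + (0) + (0) + (0)] = 0/8 = 0
  <chi_5*chi_4, chi_4> = (1/8)[1*(2)*conj(1) + 1*(-2)*conj(1) + 2*(0)*conj(-1) + 2*(0)*conj(-1) + 2*(0)*conj(1)]
      = (1/8)[(2) + (-2) + (0) + (0) + (0)] = 0/8 = 0
  <chi_5*chi_4, chi_5> = (1/8)[1*(2)*conj(2) + 1*(-2)*conj(-2) + 2*(0)*conj(0) + 2*(0)*conj(0) + 2*(0)*conj(0)]
      = (1/8)[(4) + (4) + (0) + (0) + (0)] = 8/8 = 1
Hence the multiplicities are chi_5: 1. Dimension check: dim(chi_5)*dim(chi_4) = 2*1 = 2 and sum (mult * dim) = 1*2 = 2.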